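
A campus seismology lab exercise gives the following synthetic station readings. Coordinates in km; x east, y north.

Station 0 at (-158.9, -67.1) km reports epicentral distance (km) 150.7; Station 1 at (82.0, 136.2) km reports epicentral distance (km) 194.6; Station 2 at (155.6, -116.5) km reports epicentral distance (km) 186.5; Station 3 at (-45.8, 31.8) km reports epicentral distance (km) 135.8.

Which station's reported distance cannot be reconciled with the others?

Solve using three stations at a time. Using Station 0, Station 1, Station 2 (subtract circle equations pairwise → linear system) gives (x, y) ≈ (-11.8, -34.3).
Distances from that point to each station vs reported:
  Station 0: calculated 150.7 vs reported 150.7 → residual 0.0 km
  Station 1: calculated 194.6 vs reported 194.6 → residual 0.0 km
  Station 2: calculated 186.5 vs reported 186.5 → residual 0.0 km
  Station 3: calculated 74.3 vs reported 135.8 → residual 61.5 km
Station 0, Station 1, Station 2 are mutually consistent (residuals ≈ 0); Station 3 is off by 61.5 km.

Station 3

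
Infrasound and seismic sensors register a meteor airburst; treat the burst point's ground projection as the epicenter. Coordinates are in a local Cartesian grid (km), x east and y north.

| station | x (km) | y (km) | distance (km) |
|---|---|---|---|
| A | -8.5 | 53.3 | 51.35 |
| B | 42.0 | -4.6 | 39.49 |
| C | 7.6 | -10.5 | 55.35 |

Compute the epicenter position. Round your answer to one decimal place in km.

x ≈ 39.4 km, y ≈ 34.8 km

Circle about each station: (x + 8.5)² + (y − 53.3)² = 51.35²; (x − 42.0)² + (y + 4.6)² = 39.49²; (x − 7.6)² + (y + 10.5)² = 55.35².
Subtracting pairs of circle equations eliminates x²+y² and gives linear equations (the radical axes):
101.0 x − 115.8 y = -50.62
32.2 x − 127.6 y = -3171.93
Solving the 2×2 system: x ≈ 39.4, y ≈ 34.8 km.
Check against A (with the unrounded x, y): √((x + 8.5)²+(y − 53.3)²) = 51.35 ≈ 51.35 km. ✓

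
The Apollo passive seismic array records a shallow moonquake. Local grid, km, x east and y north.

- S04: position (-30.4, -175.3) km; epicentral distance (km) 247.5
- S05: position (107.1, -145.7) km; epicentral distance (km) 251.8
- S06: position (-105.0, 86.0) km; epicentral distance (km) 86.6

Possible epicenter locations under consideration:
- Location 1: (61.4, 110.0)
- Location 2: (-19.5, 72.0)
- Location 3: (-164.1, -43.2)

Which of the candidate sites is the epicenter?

For each candidate, compare |candidate − station| to the reported distance:
Location 1: residuals S04 52.2, S05 8.0, S06 81.5 → max 81.5 km
Location 2: residuals S04 0.0, S05 0.0, S06 0.0 → max 0.0 km
Location 3: residuals S04 59.5, S05 38.1, S06 55.5 → max 59.5 km
Only Location 2 has all residuals ≈ 0.

Location 2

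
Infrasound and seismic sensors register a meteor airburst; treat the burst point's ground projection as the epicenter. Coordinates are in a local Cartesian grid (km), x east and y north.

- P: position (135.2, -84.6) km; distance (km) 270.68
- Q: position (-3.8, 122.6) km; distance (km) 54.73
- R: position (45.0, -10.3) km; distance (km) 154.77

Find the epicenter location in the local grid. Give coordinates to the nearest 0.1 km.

x ≈ -56.2 km, y ≈ 106.8 km

Circle about each station: (x − 135.2)² + (y + 84.6)² = 270.68²; (x + 3.8)² + (y − 122.6)² = 54.73²; (x − 45.0)² + (y + 10.3)² = 154.77².
Subtracting pairs of circle equations eliminates x²+y² and gives linear equations (the radical axes):
-278.0 x + 414.4 y = 59881.29
-180.4 x + 148.6 y = 26008.80
Solving the 2×2 system: x ≈ -56.2, y ≈ 106.8 km.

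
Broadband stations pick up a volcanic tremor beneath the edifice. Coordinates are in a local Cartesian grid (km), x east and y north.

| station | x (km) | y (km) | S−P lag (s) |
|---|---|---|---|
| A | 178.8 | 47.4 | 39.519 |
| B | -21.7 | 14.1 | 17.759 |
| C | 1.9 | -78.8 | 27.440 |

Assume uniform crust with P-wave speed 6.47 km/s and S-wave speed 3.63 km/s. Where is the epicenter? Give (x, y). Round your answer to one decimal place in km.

x ≈ -144.6 km, y ≈ 94.5 km

Distance from S−P lag: d = Δt · v_P v_S / (v_P − v_S) = Δt · (6.47·3.63)/(6.47−3.63) ≈ 8.2698·Δt.
So d_A = 326.81, d_B = 146.86, d_C = 226.92 km.
Circle about each station: (x − 178.8)² + (y − 47.4)² = 326.81²; (x + 21.7)² + (y − 14.1)² = 146.86²; (x − 1.9)² + (y + 78.8)² = 226.92².
Subtracting the A equation from the B and C equations removes the quadratic terms:
-401.0 x − 66.6 y = 51690.42
-353.8 x − 252.4 y = 27308.94
Solving the 2×2 system: x ≈ -144.6, y ≈ 94.5 km.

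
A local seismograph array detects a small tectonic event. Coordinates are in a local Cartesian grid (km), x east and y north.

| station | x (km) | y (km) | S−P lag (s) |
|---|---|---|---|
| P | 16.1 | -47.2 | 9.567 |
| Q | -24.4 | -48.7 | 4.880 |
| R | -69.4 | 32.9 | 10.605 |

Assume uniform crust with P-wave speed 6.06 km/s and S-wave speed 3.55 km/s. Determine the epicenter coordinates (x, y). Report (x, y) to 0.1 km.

(-65.2, -57.9)

Distance from S−P lag: d = Δt · v_P v_S / (v_P − v_S) = Δt · (6.06·3.55)/(6.06−3.55) ≈ 8.5709·Δt.
So d_P = 82.00, d_Q = 41.83, d_R = 90.89 km.
Circle about each station: (x − 16.1)² + (y + 47.2)² = 82.00²; (x + 24.4)² + (y + 48.7)² = 41.83²; (x + 69.4)² + (y − 32.9)² = 90.89².
Subtracting the P equation from the Q and R equations removes the quadratic terms:
-81.0 x − 3.0 y = 5454.25
-171.0 x + 160.2 y = 1874.73
Solving the 2×2 system: x ≈ -65.2, y ≈ -57.9 km.
Check against P (with the unrounded x, y): √((x − 16.1)²+(y + 47.2)²) = 81.99 ≈ 82.00 km. ✓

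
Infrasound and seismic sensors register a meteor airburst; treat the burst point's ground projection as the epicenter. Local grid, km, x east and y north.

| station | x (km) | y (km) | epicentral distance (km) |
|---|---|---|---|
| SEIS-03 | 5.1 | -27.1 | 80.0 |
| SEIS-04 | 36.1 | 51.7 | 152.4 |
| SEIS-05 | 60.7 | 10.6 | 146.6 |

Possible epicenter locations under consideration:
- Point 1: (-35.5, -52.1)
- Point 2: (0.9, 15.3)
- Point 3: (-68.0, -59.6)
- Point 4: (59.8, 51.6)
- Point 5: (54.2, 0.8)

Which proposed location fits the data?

For each candidate, compare |candidate − station| to the reported distance:
Point 1: residuals SEIS-03 32.3, SEIS-04 26.3, SEIS-05 31.8 → max 32.3 km
Point 2: residuals SEIS-03 37.4, SEIS-04 101.8, SEIS-05 86.6 → max 101.8 km
Point 3: residuals SEIS-03 0.0, SEIS-04 0.0, SEIS-05 0.0 → max 0.0 km
Point 4: residuals SEIS-03 15.8, SEIS-04 128.7, SEIS-05 105.6 → max 128.7 km
Point 5: residuals SEIS-03 23.5, SEIS-04 98.4, SEIS-05 134.8 → max 134.8 km
Only Point 3 has all residuals ≈ 0.

Point 3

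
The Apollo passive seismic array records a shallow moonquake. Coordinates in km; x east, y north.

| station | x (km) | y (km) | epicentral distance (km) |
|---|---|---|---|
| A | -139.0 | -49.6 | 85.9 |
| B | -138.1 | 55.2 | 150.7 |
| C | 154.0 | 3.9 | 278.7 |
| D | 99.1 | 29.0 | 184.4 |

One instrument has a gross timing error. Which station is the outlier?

Solve using three stations at a time. Using A, B, D (subtract circle equations pairwise → linear system) gives (x, y) ≈ (-55.8, -71.1).
Distances from that point to each station vs reported:
  A: calculated 85.9 vs reported 85.9 → residual 0.0 km
  B: calculated 150.7 vs reported 150.7 → residual 0.0 km
  C: calculated 222.8 vs reported 278.7 → residual 55.9 km
  D: calculated 184.4 vs reported 184.4 → residual 0.0 km
A, B, D are mutually consistent (residuals ≈ 0); C is off by 55.9 km.

C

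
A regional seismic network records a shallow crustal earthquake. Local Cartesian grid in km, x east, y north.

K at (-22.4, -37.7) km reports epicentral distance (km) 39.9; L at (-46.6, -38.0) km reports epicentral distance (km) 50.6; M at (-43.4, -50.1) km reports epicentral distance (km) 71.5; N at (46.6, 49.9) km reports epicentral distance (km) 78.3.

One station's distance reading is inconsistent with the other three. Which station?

M

Solve using three stations at a time. Using K, L, N (subtract circle equations pairwise → linear system) gives (x, y) ≈ (-15.0, 1.5).
Distances from that point to each station vs reported:
  K: calculated 39.9 vs reported 39.9 → residual 0.0 km
  L: calculated 50.6 vs reported 50.6 → residual 0.0 km
  M: calculated 58.9 vs reported 71.5 → residual 12.6 km
  N: calculated 78.3 vs reported 78.3 → residual 0.0 km
K, L, N are mutually consistent (residuals ≈ 0); M is off by 12.6 km.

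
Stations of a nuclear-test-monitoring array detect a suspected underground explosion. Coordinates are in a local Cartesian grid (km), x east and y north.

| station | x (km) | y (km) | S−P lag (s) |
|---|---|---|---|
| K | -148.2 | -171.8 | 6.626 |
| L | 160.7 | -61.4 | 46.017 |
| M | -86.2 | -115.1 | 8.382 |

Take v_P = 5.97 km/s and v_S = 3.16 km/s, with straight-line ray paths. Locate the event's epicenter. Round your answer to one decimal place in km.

Distance from S−P lag: d = Δt · v_P v_S / (v_P − v_S) = Δt · (5.97·3.16)/(5.97−3.16) ≈ 6.7136·Δt.
So d_K = 44.48, d_L = 308.94, d_M = 56.27 km.
Circle about each station: (x + 148.2)² + (y + 171.8)² = 44.48²; (x − 160.7)² + (y + 61.4)² = 308.94²; (x + 86.2)² + (y + 115.1)² = 56.27².
Subtracting the K equation from the L and M equations removes the quadratic terms:
617.8 x + 220.8 y = -115349.48
124.0 x + 113.4 y = -31987.87
Solving the 2×2 system: x ≈ -141.0, y ≈ -127.9 km.
Check against K (with the unrounded x, y): √((x + 148.2)²+(y + 171.8)²) = 44.48 ≈ 44.48 km. ✓

-141.0 km east, -127.9 km north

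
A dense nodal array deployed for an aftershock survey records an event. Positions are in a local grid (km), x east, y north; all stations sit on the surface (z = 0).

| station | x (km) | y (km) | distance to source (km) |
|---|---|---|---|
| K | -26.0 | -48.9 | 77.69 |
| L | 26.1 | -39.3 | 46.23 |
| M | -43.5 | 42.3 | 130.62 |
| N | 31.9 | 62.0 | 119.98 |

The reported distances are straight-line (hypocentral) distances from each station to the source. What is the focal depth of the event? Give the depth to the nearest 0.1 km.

z ≈ 43.3 km

Each station gives a sphere (x−x_i)² + (y−y_i)² + z² = d_i² (stations at z=0).
Subtracting the K sphere from L and M: z² cancels, leaving linear equations in x and y:
104.2 x + 19.2 y = 3057.01
-35.0 x + 182.4 y = -10411.52
Solving: x ≈ 38.495, y ≈ -49.694 km (keep extra digits for the depth step; rounded: 38.5, -49.7).
Then from the K sphere: z² = 77.69² − (x + 26.0)² − (y + 48.9)² with x = 38.495, y = -49.694, so z ≈ 43.307 ≈ 43.3 km.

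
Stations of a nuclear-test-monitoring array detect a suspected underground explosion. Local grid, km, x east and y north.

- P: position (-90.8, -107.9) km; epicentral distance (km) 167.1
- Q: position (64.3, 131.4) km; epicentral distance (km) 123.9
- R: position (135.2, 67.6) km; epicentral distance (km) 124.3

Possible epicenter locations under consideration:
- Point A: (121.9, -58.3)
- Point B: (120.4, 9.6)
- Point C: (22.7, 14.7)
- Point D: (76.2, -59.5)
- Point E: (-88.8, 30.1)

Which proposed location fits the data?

For each candidate, compare |candidate − station| to the reported distance:
Point A: residuals P 51.3, Q 74.4, R 2.3 → max 74.4 km
Point B: residuals P 74.6, Q 10.2, R 64.4 → max 74.6 km
Point C: residuals P 0.0, Q 0.0, R 0.0 → max 0.0 km
Point D: residuals P 6.8, Q 67.4, R 15.8 → max 67.4 km
Point E: residuals P 29.1, Q 59.7, R 102.8 → max 102.8 km
Only Point C has all residuals ≈ 0.

Point C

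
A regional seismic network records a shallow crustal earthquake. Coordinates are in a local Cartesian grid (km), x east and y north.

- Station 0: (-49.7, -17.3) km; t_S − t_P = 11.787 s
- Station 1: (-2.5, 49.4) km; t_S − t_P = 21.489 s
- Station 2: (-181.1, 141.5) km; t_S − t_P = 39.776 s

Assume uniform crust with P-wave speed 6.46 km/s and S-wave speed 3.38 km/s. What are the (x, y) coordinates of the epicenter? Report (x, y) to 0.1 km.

Distance from S−P lag: d = Δt · v_P v_S / (v_P − v_S) = Δt · (6.46·3.38)/(6.46−3.38) ≈ 7.0892·Δt.
So d_Station 0 = 83.56, d_Station 1 = 152.34, d_Station 2 = 281.98 km.
Circle about each station: (x + 49.7)² + (y + 17.3)² = 83.56²; (x + 2.5)² + (y − 49.4)² = 152.34²; (x + 181.1)² + (y − 141.5)² = 281.98².
Subtracting the Station 0 equation from the Station 1 and Station 2 equations removes the quadratic terms:
94.4 x + 133.4 y = -16547.97
-262.8 x + 317.6 y = -22480.37
Solving the 2×2 system: x ≈ -34.7, y ≈ -99.5 km.

(-34.7, -99.5)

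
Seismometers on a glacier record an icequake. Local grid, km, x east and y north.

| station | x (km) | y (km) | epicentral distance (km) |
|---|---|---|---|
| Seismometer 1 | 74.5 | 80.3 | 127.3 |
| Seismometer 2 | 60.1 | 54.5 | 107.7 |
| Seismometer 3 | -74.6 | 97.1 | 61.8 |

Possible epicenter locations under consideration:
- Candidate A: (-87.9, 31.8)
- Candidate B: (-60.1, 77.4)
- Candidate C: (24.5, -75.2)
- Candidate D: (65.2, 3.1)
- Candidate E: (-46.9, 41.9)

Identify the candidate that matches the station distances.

Candidate E

For each candidate, compare |candidate − station| to the reported distance:
Candidate A: residuals Seismometer 1 42.2, Seismometer 2 42.0, Seismometer 3 4.8 → max 42.2 km
Candidate B: residuals Seismometer 1 7.3, Seismometer 2 14.7, Seismometer 3 37.3 → max 37.3 km
Candidate C: residuals Seismometer 1 36.0, Seismometer 2 26.8, Seismometer 3 137.0 → max 137.0 km
Candidate D: residuals Seismometer 1 49.5, Seismometer 2 56.0, Seismometer 3 106.7 → max 106.7 km
Candidate E: residuals Seismometer 1 0.0, Seismometer 2 0.0, Seismometer 3 0.0 → max 0.0 km
Only Candidate E has all residuals ≈ 0.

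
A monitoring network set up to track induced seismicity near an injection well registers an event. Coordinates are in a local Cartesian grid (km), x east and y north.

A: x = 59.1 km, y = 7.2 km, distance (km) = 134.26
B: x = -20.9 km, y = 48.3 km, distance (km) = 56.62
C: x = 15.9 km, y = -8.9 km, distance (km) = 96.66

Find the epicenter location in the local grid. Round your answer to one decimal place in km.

(-73.6, 27.6)

Circle about each station: (x − 59.1)² + (y − 7.2)² = 134.26²; (x + 20.9)² + (y − 48.3)² = 56.62²; (x − 15.9)² + (y + 8.9)² = 96.66².
Subtracting pairs of circle equations eliminates x²+y² and gives linear equations (the radical axes):
-160.0 x + 82.2 y = 14044.97
-86.4 x − 32.2 y = 5469.96
Solving the 2×2 system: x ≈ -73.6, y ≈ 27.6 km.
Check against A (with the unrounded x, y): √((x − 59.1)²+(y − 7.2)²) = 134.26 ≈ 134.26 km. ✓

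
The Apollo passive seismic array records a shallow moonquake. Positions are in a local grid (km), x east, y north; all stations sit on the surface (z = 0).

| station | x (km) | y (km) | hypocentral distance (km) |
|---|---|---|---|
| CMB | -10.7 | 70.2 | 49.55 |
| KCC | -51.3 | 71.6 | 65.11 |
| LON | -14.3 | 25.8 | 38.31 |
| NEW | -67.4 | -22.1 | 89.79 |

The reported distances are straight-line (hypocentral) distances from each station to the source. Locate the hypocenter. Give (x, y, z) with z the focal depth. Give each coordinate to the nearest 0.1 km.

x ≈ -10.2 km, y ≈ 36.7 km, depth ≈ 36.5 km

Each station gives a sphere (x−x_i)² + (y−y_i)² + z² = d_i² (stations at z=0).
Subtracting the CMB sphere from KCC and LON: z² cancels, leaving linear equations in x and y:
-81.2 x + 2.8 y = 931.61
-7.2 x − 88.8 y = -3184.85
Solving: x ≈ -10.208, y ≈ 36.693 km (keep extra digits for the depth step; rounded: -10.2, 36.7).
Then from the CMB sphere: z² = 49.55² − (x + 10.7)² − (y − 70.2)² with x = -10.208, y = 36.693, so z ≈ 36.500 ≈ 36.5 km.
Check against NEW (with the unrounded solution): distance 89.78 ≈ 89.79 km. ✓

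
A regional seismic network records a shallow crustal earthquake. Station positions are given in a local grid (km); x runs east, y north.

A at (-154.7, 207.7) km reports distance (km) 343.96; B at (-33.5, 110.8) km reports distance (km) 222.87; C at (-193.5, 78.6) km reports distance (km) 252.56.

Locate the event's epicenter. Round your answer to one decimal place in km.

Circle about each station: (x + 154.7)² + (y − 207.7)² = 343.96²; (x + 33.5)² + (y − 110.8)² = 222.87²; (x + 193.5)² + (y − 78.6)² = 252.56².
Subtracting pairs of circle equations eliminates x²+y² and gives linear equations (the radical axes):
242.4 x − 193.8 y = 14964.95
-77.6 x − 258.2 y = 31070.76
Solving the 2×2 system: x ≈ -27.8, y ≈ -112.0 km.
Check against A (with the unrounded x, y): √((x + 154.7)²+(y − 207.7)²) = 343.95 ≈ 343.96 km. ✓

x ≈ -27.8 km, y ≈ -112.0 km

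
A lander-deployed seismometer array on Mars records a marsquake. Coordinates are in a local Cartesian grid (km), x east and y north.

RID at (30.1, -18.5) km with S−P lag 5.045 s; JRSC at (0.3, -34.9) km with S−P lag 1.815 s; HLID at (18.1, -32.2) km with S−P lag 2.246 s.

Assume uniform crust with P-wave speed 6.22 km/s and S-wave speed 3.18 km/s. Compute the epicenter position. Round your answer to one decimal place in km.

Distance from S−P lag: d = Δt · v_P v_S / (v_P − v_S) = Δt · (6.22·3.18)/(6.22−3.18) ≈ 6.5064·Δt.
So d_RID = 32.83, d_JRSC = 11.81, d_HLID = 14.61 km.
Circle about each station: (x − 30.1)² + (y + 18.5)² = 32.83²; (x − 0.3)² + (y + 34.9)² = 11.81²; (x − 18.1)² + (y + 32.2)² = 14.61².
Subtracting the RID equation from the JRSC and HLID equations removes the quadratic terms:
-59.6 x − 32.8 y = 908.17
-24.0 x − 27.4 y = 980.55
Solving the 2×2 system: x ≈ 8.6, y ≈ -43.3 km.

(8.6, -43.3)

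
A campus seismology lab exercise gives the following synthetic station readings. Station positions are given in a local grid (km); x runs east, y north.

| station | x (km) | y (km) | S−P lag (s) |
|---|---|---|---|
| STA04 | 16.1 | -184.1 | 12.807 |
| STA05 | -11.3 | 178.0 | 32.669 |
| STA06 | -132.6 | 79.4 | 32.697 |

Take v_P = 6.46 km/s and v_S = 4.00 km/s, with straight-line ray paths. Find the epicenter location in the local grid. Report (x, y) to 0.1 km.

Distance from S−P lag: d = Δt · v_P v_S / (v_P − v_S) = Δt · (6.46·4.00)/(6.46−4.00) ≈ 10.5041·Δt.
So d_STA04 = 134.53, d_STA05 = 343.16, d_STA06 = 343.45 km.
Circle about each station: (x − 16.1)² + (y + 184.1)² = 134.53²; (x + 11.3)² + (y − 178.0)² = 343.16²; (x + 132.6)² + (y − 79.4)² = 343.45².
Subtracting the STA04 equation from the STA05 and STA06 equations removes the quadratic terms:
-54.8 x + 724.2 y = -102000.79
-297.4 x + 527.0 y = -110124.48
Solving the 2×2 system: x ≈ 139.4, y ≈ -130.3 km.
Check against STA04 (with the unrounded x, y): √((x − 16.1)²+(y + 184.1)²) = 134.53 ≈ 134.53 km. ✓

139.4 km east, -130.3 km north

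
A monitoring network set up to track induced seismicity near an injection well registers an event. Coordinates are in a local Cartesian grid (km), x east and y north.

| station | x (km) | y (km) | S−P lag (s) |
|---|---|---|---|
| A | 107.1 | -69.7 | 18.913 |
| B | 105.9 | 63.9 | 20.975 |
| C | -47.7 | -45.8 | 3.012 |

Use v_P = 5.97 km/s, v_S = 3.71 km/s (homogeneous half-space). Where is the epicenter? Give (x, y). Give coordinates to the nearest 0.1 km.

(-74.8, -34.1)

Distance from S−P lag: d = Δt · v_P v_S / (v_P − v_S) = Δt · (5.97·3.71)/(5.97−3.71) ≈ 9.8003·Δt.
So d_A = 185.35, d_B = 205.56, d_C = 29.52 km.
Circle about each station: (x − 107.1)² + (y + 69.7)² = 185.35²; (x − 105.9)² + (y − 63.9)² = 205.56²; (x + 47.7)² + (y + 45.8)² = 29.52².
Subtracting pairs of circle equations eliminates x²+y² and gives linear equations (the radical axes):
-2.4 x + 267.2 y = -8930.77
-309.6 x + 47.8 y = 21527.62
Solving the 2×2 system: x ≈ -74.8, y ≈ -34.1 km.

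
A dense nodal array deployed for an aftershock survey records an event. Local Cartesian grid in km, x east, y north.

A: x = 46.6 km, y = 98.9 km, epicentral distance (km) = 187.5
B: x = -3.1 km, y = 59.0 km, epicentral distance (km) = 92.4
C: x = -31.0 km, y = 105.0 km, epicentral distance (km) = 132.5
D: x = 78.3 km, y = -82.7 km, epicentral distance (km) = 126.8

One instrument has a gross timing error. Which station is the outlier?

A

Solve using three stations at a time. Using B, C, D (subtract circle equations pairwise → linear system) gives (x, y) ≈ (-36.1, -27.6).
Distances from that point to each station vs reported:
  A: calculated 151.1 vs reported 187.5 → residual 36.4 km
  B: calculated 92.6 vs reported 92.4 → residual 0.2 km
  C: calculated 132.7 vs reported 132.5 → residual 0.2 km
  D: calculated 127.0 vs reported 126.8 → residual 0.2 km
B, C, D are mutually consistent (residuals ≈ 0); A is off by 36.4 km.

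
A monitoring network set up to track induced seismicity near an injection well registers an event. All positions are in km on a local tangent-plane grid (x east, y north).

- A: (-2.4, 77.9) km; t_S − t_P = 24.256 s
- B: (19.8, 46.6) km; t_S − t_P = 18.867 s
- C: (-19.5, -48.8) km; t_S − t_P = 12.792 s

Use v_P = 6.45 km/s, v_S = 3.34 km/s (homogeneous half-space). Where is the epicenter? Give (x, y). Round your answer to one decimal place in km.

64.8 km east, -76.1 km north

Distance from S−P lag: d = Δt · v_P v_S / (v_P − v_S) = Δt · (6.45·3.34)/(6.45−3.34) ≈ 6.9270·Δt.
So d_A = 168.02, d_B = 130.69, d_C = 88.61 km.
Circle about each station: (x + 2.4)² + (y − 77.9)² = 168.02²; (x − 19.8)² + (y − 46.6)² = 130.69²; (x + 19.5)² + (y + 48.8)² = 88.61².
Subtracting pairs of circle equations eliminates x²+y² and gives linear equations (the radical axes):
44.4 x − 62.6 y = 7640.27
-34.2 x − 253.4 y = 17066.51
Solving the 2×2 system: x ≈ 64.8, y ≈ -76.1 km.
Check against A (with the unrounded x, y): √((x + 2.4)²+(y − 77.9)²) = 168.02 ≈ 168.02 km. ✓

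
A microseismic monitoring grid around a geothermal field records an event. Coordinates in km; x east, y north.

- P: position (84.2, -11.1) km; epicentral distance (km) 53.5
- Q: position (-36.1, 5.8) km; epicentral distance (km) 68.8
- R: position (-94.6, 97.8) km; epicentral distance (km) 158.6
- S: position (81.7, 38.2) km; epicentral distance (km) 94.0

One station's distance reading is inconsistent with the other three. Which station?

Solve using three stations at a time. Using P, Q, R (subtract circle equations pairwise → linear system) gives (x, y) ≈ (32.6, 3.1).
Distances from that point to each station vs reported:
  P: calculated 53.5 vs reported 53.5 → residual 0.0 km
  Q: calculated 68.8 vs reported 68.8 → residual 0.0 km
  R: calculated 158.6 vs reported 158.6 → residual 0.0 km
  S: calculated 60.3 vs reported 94.0 → residual 33.7 km
P, Q, R are mutually consistent (residuals ≈ 0); S is off by 33.7 km.

S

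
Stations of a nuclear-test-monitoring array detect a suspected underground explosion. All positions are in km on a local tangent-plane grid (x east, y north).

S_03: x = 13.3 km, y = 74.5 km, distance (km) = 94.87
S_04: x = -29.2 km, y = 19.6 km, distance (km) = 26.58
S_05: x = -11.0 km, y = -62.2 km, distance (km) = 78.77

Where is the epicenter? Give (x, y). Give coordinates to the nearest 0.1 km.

Circle about each station: (x − 13.3)² + (y − 74.5)² = 94.87²; (x + 29.2)² + (y − 19.6)² = 26.58²; (x + 11.0)² + (y + 62.2)² = 78.77².
Subtracting pairs of circle equations eliminates x²+y² and gives linear equations (the radical axes):
-85.0 x − 109.8 y = 3803.48
-48.6 x − 273.4 y = 1058.30
Solving the 2×2 system: x ≈ -51.6, y ≈ 5.3 km.

-51.6 km east, 5.3 km north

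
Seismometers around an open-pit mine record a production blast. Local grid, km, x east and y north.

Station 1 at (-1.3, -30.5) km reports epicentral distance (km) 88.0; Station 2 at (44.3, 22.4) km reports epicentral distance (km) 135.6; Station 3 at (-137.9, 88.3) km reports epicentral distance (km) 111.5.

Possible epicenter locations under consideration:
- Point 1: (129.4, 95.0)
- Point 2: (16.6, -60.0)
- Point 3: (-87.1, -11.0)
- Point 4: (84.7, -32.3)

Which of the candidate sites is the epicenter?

For each candidate, compare |candidate − station| to the reported distance:
Point 1: residuals Station 1 93.2, Station 2 23.7, Station 3 155.9 → max 155.9 km
Point 2: residuals Station 1 53.5, Station 2 48.7, Station 3 102.7 → max 102.7 km
Point 3: residuals Station 1 0.0, Station 2 0.0, Station 3 0.0 → max 0.0 km
Point 4: residuals Station 1 2.0, Station 2 67.6, Station 3 141.7 → max 141.7 km
Only Point 3 has all residuals ≈ 0.

Point 3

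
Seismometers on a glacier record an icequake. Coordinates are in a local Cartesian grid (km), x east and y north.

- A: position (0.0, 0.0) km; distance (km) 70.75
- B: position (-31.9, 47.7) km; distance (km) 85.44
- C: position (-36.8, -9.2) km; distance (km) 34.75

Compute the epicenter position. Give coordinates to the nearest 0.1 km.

-63.2 km east, -31.8 km north

Circle about each station: x² + y² = 70.75²; (x + 31.9)² + (y − 47.7)² = 85.44²; (x + 36.8)² + (y + 9.2)² = 34.75².
Subtracting the A equation from the B and C equations removes the quadratic terms:
-63.8 x + 95.4 y = 998.47
-73.6 x − 18.4 y = 5236.88
Solving the 2×2 system: x ≈ -63.2, y ≈ -31.8 km.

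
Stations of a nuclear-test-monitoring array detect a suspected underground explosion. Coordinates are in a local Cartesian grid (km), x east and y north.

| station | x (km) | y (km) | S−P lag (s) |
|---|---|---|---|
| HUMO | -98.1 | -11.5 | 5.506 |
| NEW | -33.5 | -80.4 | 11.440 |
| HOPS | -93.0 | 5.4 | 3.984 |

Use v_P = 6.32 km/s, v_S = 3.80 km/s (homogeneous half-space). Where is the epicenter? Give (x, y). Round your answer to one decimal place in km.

-60.6 km east, 25.2 km north

Distance from S−P lag: d = Δt · v_P v_S / (v_P − v_S) = Δt · (6.32·3.80)/(6.32−3.80) ≈ 9.5302·Δt.
So d_HUMO = 52.47, d_NEW = 109.03, d_HOPS = 37.97 km.
Circle about each station: (x + 98.1)² + (y + 11.5)² = 52.47²; (x + 33.5)² + (y + 80.4)² = 109.03²; (x + 93.0)² + (y − 5.4)² = 37.97².
Subtracting pairs of circle equations eliminates x²+y² and gives linear equations (the radical axes):
129.2 x − 137.8 y = -11303.89
10.2 x + 33.8 y = 233.68
Solving the 2×2 system: x ≈ -60.6, y ≈ 25.2 km.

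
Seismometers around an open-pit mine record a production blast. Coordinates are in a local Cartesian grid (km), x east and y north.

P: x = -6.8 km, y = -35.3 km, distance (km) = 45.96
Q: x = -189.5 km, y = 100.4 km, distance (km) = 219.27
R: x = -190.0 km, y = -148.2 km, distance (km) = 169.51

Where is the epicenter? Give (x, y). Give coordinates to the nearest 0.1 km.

-43.4 km east, -63.1 km north

Circle about each station: (x + 6.8)² + (y + 35.3)² = 45.96²; (x + 189.5)² + (y − 100.4)² = 219.27²; (x + 190.0)² + (y + 148.2)² = 169.51².
Subtracting the P equation from the Q and R equations removes the quadratic terms:
-365.4 x + 271.4 y = -1268.93
-366.4 x − 225.8 y = 30149.59
Solving the 2×2 system: x ≈ -43.4, y ≈ -63.1 km.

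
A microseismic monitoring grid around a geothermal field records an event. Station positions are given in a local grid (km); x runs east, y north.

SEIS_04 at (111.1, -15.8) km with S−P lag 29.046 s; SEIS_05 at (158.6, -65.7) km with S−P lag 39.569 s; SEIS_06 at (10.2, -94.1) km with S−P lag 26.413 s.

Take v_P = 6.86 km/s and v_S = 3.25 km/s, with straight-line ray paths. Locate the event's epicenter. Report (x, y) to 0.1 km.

(-53.2, 56.2)

Distance from S−P lag: d = Δt · v_P v_S / (v_P − v_S) = Δt · (6.86·3.25)/(6.86−3.25) ≈ 6.1759·Δt.
So d_SEIS_04 = 179.39, d_SEIS_05 = 244.37, d_SEIS_06 = 163.12 km.
Circle about each station: (x − 111.1)² + (y + 15.8)² = 179.39²; (x − 158.6)² + (y + 65.7)² = 244.37²; (x − 10.2)² + (y + 94.1)² = 163.12².
Subtracting the SEIS_04 equation from the SEIS_05 and SEIS_06 equations removes the quadratic terms:
95.0 x − 99.8 y = -10658.32
-201.8 x − 156.6 y = 1938.64
Solving the 2×2 system: x ≈ -53.2, y ≈ 56.2 km.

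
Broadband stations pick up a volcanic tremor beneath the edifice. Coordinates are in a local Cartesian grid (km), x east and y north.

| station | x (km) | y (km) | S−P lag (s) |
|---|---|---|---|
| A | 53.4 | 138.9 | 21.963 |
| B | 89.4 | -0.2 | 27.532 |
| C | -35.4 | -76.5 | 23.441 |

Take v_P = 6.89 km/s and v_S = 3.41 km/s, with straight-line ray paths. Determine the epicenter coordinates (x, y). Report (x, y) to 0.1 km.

Distance from S−P lag: d = Δt · v_P v_S / (v_P − v_S) = Δt · (6.89·3.41)/(6.89−3.41) ≈ 6.7514·Δt.
So d_A = 148.28, d_B = 185.88, d_C = 158.26 km.
Circle about each station: (x − 53.4)² + (y − 138.9)² = 148.28²; (x − 89.4)² + (y + 0.2)² = 185.88²; (x + 35.4)² + (y + 76.5)² = 158.26².
Subtracting the A equation from the B and C equations removes the quadratic terms:
72.0 x − 278.2 y = -26716.79
-177.6 x − 430.8 y = -18098.63
Solving the 2×2 system: x ≈ -80.5, y ≈ 75.2 km.

-80.5 km east, 75.2 km north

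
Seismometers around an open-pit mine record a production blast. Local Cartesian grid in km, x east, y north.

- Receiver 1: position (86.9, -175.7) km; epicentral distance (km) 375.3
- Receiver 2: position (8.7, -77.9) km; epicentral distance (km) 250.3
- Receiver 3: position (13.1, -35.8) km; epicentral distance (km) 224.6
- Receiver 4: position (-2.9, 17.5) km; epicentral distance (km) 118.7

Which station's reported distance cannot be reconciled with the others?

Solve using three stations at a time. Using Receiver 1, Receiver 2, Receiver 3 (subtract circle equations pairwise → linear system) gives (x, y) ≈ (-161.0, 106.1).
Distances from that point to each station vs reported:
  Receiver 1: calculated 375.3 vs reported 375.3 → residual 0.0 km
  Receiver 2: calculated 250.3 vs reported 250.3 → residual 0.0 km
  Receiver 3: calculated 224.6 vs reported 224.6 → residual 0.0 km
  Receiver 4: calculated 181.2 vs reported 118.7 → residual 62.5 km
Receiver 1, Receiver 2, Receiver 3 are mutually consistent (residuals ≈ 0); Receiver 4 is off by 62.5 km.

Receiver 4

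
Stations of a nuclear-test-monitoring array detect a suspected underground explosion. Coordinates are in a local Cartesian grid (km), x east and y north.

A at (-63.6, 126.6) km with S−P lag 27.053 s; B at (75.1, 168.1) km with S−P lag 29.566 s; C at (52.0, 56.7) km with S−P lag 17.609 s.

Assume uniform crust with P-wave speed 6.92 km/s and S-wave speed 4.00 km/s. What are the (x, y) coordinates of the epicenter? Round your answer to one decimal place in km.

Distance from S−P lag: d = Δt · v_P v_S / (v_P − v_S) = Δt · (6.92·4.00)/(6.92−4.00) ≈ 9.4795·Δt.
So d_A = 256.45, d_B = 280.27, d_C = 166.92 km.
Circle about each station: (x + 63.6)² + (y − 126.6)² = 256.45²; (x − 75.1)² + (y − 168.1)² = 280.27²; (x − 52.0)² + (y − 56.7)² = 166.92².
Subtracting pairs of circle equations eliminates x²+y² and gives linear equations (the radical axes):
277.4 x + 83.0 y = 1040.43
231.2 x − 139.8 y = 23750.69
Solving the 2×2 system: x ≈ 36.5, y ≈ -109.5 km.
Check against A (with the unrounded x, y): √((x + 63.6)²+(y − 126.6)²) = 256.45 ≈ 256.45 km. ✓

x ≈ 36.5 km, y ≈ -109.5 km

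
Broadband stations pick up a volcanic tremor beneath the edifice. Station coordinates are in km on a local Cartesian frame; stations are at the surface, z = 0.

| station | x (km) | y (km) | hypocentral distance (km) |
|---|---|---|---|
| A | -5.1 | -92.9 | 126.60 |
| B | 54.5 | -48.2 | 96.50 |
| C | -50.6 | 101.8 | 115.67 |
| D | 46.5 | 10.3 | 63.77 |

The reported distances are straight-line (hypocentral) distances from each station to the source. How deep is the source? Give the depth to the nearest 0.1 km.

53.0 km

Each station gives a sphere (x−x_i)² + (y−y_i)² + z² = d_i² (stations at z=0).
Subtracting the A sphere from B and C: z² cancels, leaving linear equations in x and y:
119.2 x + 89.4 y = 3352.38
-91.0 x + 389.4 y = 6915.19
Solving: x ≈ 12.597, y ≈ 20.702 km (keep extra digits for the depth step; rounded: 12.6, 20.7).
Then from the A sphere: z² = 126.60² − (x + 5.1)² − (y + 92.9)² with x = 12.597, y = 20.702, so z ≈ 53.000 ≈ 53.0 km.
Check against D (with the unrounded solution): distance 63.77 ≈ 63.77 km. ✓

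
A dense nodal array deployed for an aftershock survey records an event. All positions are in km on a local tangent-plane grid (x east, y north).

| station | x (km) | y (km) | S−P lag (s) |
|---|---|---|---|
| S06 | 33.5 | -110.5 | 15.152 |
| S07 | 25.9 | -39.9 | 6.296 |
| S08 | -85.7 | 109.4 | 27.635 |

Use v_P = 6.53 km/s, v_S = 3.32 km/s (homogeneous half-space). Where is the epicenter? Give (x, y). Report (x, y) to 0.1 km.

(57.0, -10.9)

Distance from S−P lag: d = Δt · v_P v_S / (v_P − v_S) = Δt · (6.53·3.32)/(6.53−3.32) ≈ 6.7538·Δt.
So d_S06 = 102.33, d_S07 = 42.52, d_S08 = 186.64 km.
Circle about each station: (x − 33.5)² + (y + 110.5)² = 102.33²; (x − 25.9)² + (y + 39.9)² = 42.52²; (x + 85.7)² + (y − 109.4)² = 186.64².
Subtracting pairs of circle equations eliminates x²+y² and gives linear equations (the radical axes):
-15.2 x + 141.2 y = -2406.20
-238.4 x + 439.8 y = -18382.71
Solving the 2×2 system: x ≈ 57.0, y ≈ -10.9 km.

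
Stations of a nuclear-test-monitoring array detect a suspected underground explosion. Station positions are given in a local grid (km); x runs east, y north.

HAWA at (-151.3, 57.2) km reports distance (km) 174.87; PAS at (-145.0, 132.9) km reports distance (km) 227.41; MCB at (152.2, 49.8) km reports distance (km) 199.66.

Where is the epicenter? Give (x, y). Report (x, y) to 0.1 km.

Circle about each station: (x + 151.3)² + (y − 57.2)² = 174.87²; (x + 145.0)² + (y − 132.9)² = 227.41²; (x − 152.2)² + (y − 49.8)² = 199.66².
Subtracting the HAWA equation from the PAS and MCB equations removes the quadratic terms:
12.6 x + 151.4 y = -8611.91
607.0 x − 14.8 y = -9803.25
Solving the 2×2 system: x ≈ -17.5, y ≈ -55.4 km.

x ≈ -17.5 km, y ≈ -55.4 km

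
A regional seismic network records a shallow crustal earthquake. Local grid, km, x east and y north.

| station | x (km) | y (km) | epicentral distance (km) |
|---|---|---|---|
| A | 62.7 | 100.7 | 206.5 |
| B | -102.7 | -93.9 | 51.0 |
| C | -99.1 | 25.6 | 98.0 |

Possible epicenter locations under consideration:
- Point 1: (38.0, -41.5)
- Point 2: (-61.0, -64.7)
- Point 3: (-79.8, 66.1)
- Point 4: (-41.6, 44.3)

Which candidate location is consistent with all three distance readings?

Point 2

For each candidate, compare |candidate − station| to the reported distance:
Point 1: residuals A 62.2, B 99.1, C 54.6 → max 99.1 km
Point 2: residuals A 0.0, B 0.1, C 0.0 → max 0.1 km
Point 3: residuals A 59.9, B 110.6, C 53.1 → max 110.6 km
Point 4: residuals A 87.9, B 100.1, C 37.5 → max 100.1 km
Only Point 2 has all residuals ≈ 0.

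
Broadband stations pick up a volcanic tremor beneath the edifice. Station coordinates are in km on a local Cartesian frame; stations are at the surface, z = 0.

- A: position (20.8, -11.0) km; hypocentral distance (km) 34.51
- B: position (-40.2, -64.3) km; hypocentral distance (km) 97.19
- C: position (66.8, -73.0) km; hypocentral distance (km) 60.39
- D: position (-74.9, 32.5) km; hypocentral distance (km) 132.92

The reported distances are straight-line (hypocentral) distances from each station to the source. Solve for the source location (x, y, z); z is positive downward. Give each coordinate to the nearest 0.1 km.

Each station gives a sphere (x−x_i)² + (y−y_i)² + z² = d_i² (stations at z=0).
Subtracting the A sphere from B and C: z² cancels, leaving linear equations in x and y:
-122.0 x − 106.6 y = -3058.07
92.0 x − 124.0 y = 6781.59
Solving: x ≈ 44.199, y ≈ -21.897 km (keep extra digits for the depth step; rounded: 44.2, -21.9).
Then from the A sphere: z² = 34.51² − (x − 20.8)² − (y + 11.0)² with x = 44.199, y = -21.897, so z ≈ 22.906 ≈ 22.9 km.

x ≈ 44.2 km, y ≈ -21.9 km, depth ≈ 22.9 km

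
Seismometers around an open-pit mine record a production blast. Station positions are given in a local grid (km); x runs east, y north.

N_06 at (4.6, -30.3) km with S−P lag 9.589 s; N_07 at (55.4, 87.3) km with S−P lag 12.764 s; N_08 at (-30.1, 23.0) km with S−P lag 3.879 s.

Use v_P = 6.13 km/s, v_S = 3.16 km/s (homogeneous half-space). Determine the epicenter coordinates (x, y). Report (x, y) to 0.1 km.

-6.2 km east, 31.3 km north

Distance from S−P lag: d = Δt · v_P v_S / (v_P − v_S) = Δt · (6.13·3.16)/(6.13−3.16) ≈ 6.5222·Δt.
So d_N_06 = 62.54, d_N_07 = 83.25, d_N_08 = 25.30 km.
Circle about each station: (x − 4.6)² + (y + 30.3)² = 62.54²; (x − 55.4)² + (y − 87.3)² = 83.25²; (x + 30.1)² + (y − 23.0)² = 25.30².
Subtracting pairs of circle equations eliminates x²+y² and gives linear equations (the radical axes):
101.6 x + 235.2 y = 6731.89
-69.4 x + 106.6 y = 3766.92
Solving the 2×2 system: x ≈ -6.2, y ≈ 31.3 km.
Check against N_06 (with the unrounded x, y): √((x − 4.6)²+(y + 30.3)²) = 62.54 ≈ 62.54 km. ✓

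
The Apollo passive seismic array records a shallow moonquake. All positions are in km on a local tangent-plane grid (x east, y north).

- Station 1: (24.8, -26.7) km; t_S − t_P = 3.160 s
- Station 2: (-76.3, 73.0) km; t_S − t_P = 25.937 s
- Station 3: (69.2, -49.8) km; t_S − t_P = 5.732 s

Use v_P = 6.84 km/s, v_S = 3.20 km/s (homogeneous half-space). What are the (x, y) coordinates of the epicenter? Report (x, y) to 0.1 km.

x ≈ 43.8 km, y ≈ -26.5 km

Distance from S−P lag: d = Δt · v_P v_S / (v_P − v_S) = Δt · (6.84·3.20)/(6.84−3.20) ≈ 6.0132·Δt.
So d_Station 1 = 19.00, d_Station 2 = 155.96, d_Station 3 = 34.47 km.
Circle about each station: (x − 24.8)² + (y + 26.7)² = 19.00²; (x + 76.3)² + (y − 73.0)² = 155.96²; (x − 69.2)² + (y + 49.8)² = 34.47².
Subtracting pairs of circle equations eliminates x²+y² and gives linear equations (the radical axes):
-202.2 x + 199.4 y = -14139.76
88.8 x − 46.2 y = 5113.57
Solving the 2×2 system: x ≈ 43.8, y ≈ -26.5 km.
Check against Station 1 (with the unrounded x, y): √((x − 24.8)²+(y + 26.7)²) = 19.00 ≈ 19.00 km. ✓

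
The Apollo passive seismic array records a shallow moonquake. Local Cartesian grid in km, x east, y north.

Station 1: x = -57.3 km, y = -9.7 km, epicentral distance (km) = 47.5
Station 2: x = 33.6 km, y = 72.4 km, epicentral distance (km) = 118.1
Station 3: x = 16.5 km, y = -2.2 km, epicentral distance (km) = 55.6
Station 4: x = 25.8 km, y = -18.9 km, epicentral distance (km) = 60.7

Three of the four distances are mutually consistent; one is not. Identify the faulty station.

Station 1

Solve using three stations at a time. Using Station 2, Station 3, Station 4 (subtract circle equations pairwise → linear system) gives (x, y) ≈ (-34.8, -23.9).
Distances from that point to each station vs reported:
  Station 1: calculated 26.6 vs reported 47.5 → residual 20.9 km
  Station 2: calculated 118.2 vs reported 118.1 → residual 0.1 km
  Station 3: calculated 55.7 vs reported 55.6 → residual 0.1 km
  Station 4: calculated 60.8 vs reported 60.7 → residual 0.1 km
Station 2, Station 3, Station 4 are mutually consistent (residuals ≈ 0); Station 1 is off by 20.9 km.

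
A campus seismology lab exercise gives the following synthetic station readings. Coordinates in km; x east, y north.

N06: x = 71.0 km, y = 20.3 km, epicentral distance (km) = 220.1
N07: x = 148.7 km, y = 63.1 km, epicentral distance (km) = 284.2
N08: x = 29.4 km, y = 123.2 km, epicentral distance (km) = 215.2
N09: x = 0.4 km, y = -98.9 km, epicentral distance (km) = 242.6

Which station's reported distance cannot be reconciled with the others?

Solve using three stations at a time. Using N06, N07, N09 (subtract circle equations pairwise → linear system) gives (x, y) ≈ (-132.5, 104.0).
Distances from that point to each station vs reported:
  N06: calculated 220.0 vs reported 220.1 → residual 0.1 km
  N07: calculated 284.1 vs reported 284.2 → residual 0.1 km
  N08: calculated 163.0 vs reported 215.2 → residual 52.2 km
  N09: calculated 242.5 vs reported 242.6 → residual 0.1 km
N06, N07, N09 are mutually consistent (residuals ≈ 0); N08 is off by 52.2 km.

N08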